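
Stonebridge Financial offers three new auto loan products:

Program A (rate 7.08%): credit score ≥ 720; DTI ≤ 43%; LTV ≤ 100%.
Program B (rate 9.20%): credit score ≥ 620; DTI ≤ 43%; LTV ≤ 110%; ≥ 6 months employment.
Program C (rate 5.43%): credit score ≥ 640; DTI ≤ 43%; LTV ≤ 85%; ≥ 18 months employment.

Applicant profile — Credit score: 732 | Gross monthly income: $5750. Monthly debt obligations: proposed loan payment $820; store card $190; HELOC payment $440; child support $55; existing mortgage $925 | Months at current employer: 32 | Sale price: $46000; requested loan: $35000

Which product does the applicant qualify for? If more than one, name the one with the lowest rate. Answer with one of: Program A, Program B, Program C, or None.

Total debts = (820 + 190 + 440 + 55 + 925) = 2,430; DTI = 2,430/5,750 = 42.3%.
LTV = 35,000/46,000 = 76.1%.
Program A: score 732 ≥ 720; DTI 42.3% ≤ 43%; LTV 76.1% ≤ 100% → qualifies.
Program B: score 732 ≥ 620; DTI 42.3% ≤ 43%; LTV 76.1% ≤ 110%; employment 32 ≥ 6 mo → qualifies.
Program C: score 732 ≥ 640; DTI 42.3% ≤ 43%; LTV 76.1% ≤ 85%; employment 32 ≥ 18 mo → qualifies.
Qualifying: Program A, Program B, Program C. Lowest rate is 5.43% → Program C.

Program C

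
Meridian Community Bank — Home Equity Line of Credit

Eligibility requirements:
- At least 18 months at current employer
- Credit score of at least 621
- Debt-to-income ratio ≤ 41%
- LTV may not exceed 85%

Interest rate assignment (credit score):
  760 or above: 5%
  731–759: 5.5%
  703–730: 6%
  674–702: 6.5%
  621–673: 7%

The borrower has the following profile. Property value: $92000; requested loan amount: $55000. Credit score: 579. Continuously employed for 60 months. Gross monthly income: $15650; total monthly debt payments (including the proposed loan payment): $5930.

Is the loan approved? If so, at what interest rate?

Denied

Credit score 579 < 621 (below minimum)
Loan-to-value = 55,000/92,000 = 59.8% — pass (85% max)
Employment 60 ≥ 18 months
DTI = 5,930/15,650 = 37.9% ≤ 41%
Not all requirements met → denied.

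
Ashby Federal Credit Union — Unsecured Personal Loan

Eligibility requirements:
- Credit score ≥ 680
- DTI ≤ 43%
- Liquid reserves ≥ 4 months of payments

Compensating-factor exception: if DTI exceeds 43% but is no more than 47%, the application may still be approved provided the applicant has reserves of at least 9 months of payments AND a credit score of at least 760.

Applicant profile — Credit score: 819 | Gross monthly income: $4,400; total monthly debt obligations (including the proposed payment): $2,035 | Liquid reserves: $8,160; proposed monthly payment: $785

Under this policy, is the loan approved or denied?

Credit score 819 ≥ 680 (meets base)
DTI: 2,035 ÷ 4,400 = 46.2%, over the 43% base limit.
Reserves: 8,160 ÷ 785 = 10.4 months (meets 4-month minimum)
DTI 46.2% is within the 43%–47% exception band; checking compensating factors.
Reserves 10.4 ≥ 9 months; credit score 819 ≥ 760.
Both compensating conditions met → exception applies.

Approved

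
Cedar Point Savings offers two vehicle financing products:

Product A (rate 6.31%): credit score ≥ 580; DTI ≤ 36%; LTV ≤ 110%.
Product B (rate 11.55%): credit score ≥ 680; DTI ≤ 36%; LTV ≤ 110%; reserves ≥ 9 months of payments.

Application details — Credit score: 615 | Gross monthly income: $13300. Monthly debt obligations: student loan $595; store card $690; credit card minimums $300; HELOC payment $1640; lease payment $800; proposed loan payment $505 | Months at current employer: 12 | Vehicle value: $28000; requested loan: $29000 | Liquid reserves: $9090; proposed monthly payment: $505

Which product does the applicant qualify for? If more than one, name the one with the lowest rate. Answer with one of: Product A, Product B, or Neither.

Product A

Total debts = (595 + 690 + 300 + 1,640 + 800 + 505) = 4,530; DTI = 4,530/13,300 = 34.1%.
LTV = 29,000/28,000 = 103.6%.
Reserves = 9,090/505 = 18.0 months.
Product A: score 615 ≥ 580; DTI 34.1% ≤ 36%; LTV 103.6% ≤ 110% → qualifies.
Product B: score 615 < 680; DTI 34.1% ≤ 36%; LTV 103.6% ≤ 110%; reserves 18.0 ≥ 9 mo → does not qualify.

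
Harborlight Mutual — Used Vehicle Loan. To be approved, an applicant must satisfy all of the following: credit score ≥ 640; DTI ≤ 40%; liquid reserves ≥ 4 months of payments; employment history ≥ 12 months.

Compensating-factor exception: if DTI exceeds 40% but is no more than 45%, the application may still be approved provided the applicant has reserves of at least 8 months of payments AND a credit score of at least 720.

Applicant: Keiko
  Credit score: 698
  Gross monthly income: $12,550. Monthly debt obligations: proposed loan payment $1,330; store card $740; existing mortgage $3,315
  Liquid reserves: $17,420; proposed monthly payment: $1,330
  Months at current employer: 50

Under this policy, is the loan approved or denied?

Denied

Credit score 698 ≥ 640 (meets base)
Total debts = (1,330 + 740 + 3,315) = 5,385. DTI = 5,385/12,550 = 42.9% > 40% — standard DTI limit exceeded.
Reserves = 17,420/1,330 = 13.1 months ≥ 4
Employment 50 ≥ 12 months
DTI 42.9% is within the 40%–45% exception band; checking compensating factors.
Override check — reserves: 13.1 mo (ok); score: 698 (below 720).
Compensating-factor requirement not fully met.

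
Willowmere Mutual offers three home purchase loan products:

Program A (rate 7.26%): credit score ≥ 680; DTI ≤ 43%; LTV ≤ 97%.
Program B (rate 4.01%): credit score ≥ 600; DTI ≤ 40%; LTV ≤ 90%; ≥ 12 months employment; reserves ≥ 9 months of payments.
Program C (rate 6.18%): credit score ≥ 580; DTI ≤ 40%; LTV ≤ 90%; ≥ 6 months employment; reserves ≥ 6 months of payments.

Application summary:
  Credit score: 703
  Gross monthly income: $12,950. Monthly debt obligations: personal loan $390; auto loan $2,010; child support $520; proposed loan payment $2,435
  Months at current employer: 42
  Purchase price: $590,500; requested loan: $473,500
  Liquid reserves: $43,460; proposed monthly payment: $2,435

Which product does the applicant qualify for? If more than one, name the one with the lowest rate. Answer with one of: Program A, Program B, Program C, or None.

Program A

Total debts = (390 + 2,010 + 520 + 2,435) = 5,355; DTI = 5,355/12,950 = 41.4%.
LTV = 473,500/590,500 = 80.2%.
Reserves = 43,460/2,435 = 17.8 months.
Program A: score 703 ≥ 680; DTI 41.4% ≤ 43%; LTV 80.2% ≤ 97% → qualifies.
Program B: score 703 ≥ 600; DTI 41.4% > 40%; LTV 80.2% ≤ 90%; employment 42 ≥ 12 mo; reserves 17.8 ≥ 9 mo → does not qualify.
Program C: score 703 ≥ 580; DTI 41.4% > 40%; LTV 80.2% ≤ 90%; employment 42 ≥ 6 mo; reserves 17.8 ≥ 6 mo → does not qualify.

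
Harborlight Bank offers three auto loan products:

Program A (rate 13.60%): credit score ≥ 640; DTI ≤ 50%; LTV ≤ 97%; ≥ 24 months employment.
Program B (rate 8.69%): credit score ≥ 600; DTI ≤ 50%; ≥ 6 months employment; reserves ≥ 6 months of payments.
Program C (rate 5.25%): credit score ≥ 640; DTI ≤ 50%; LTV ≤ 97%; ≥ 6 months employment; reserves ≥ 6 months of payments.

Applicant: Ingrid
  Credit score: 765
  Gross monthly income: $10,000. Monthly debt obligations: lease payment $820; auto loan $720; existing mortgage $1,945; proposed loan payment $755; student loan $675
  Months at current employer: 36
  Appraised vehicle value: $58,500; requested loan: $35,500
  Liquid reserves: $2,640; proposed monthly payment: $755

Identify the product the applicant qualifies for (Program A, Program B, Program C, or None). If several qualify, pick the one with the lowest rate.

Program A

Total debts = (820 + 720 + 1,945 + 755 + 675) = 4,915; DTI = 4,915/10,000 = 49.1%.
LTV = 35,500/58,500 = 60.7%.
Reserves = 2,640/755 = 3.5 months.
Program A: score 765 ≥ 640; DTI 49.1% ≤ 50%; LTV 60.7% ≤ 97%; employment 36 ≥ 24 mo → qualifies.
Program B: score 765 ≥ 600; DTI 49.1% ≤ 50%; employment 36 ≥ 6 mo; reserves 3.5 < 6 mo → does not qualify.
Program C: score 765 ≥ 640; DTI 49.1% ≤ 50%; LTV 60.7% ≤ 97%; employment 36 ≥ 6 mo; reserves 3.5 < 6 mo → does not qualify.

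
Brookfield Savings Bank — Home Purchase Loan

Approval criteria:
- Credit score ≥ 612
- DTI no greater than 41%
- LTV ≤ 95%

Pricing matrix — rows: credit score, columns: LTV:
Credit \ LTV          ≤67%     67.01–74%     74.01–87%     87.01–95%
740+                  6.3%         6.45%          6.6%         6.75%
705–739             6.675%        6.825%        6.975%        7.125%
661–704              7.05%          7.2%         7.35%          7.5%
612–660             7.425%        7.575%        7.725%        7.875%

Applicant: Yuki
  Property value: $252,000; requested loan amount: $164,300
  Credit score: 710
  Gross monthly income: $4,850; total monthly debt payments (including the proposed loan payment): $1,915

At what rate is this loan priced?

Credit score 710 ≥ 612; DTI: 1,915 ÷ 4,850 = 39.5%, within the 41% cap
Loan-to-value = 164,300/252,000 = 65.2% — pass (95% max)
Row: 710 falls in 705–739. Column: 65.2% falls in ≤67%. Rate = 6.675%.

6.675%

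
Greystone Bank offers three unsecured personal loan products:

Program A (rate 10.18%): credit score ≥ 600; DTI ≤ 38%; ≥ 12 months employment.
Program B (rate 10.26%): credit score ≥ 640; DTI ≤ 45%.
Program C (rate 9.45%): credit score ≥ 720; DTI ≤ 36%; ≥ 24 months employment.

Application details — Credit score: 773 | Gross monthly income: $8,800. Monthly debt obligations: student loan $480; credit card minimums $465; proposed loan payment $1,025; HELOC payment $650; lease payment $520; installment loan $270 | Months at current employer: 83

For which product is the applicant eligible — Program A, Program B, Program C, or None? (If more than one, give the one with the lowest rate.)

Program B

Total debts = (480 + 465 + 1,025 + 650 + 520 + 270) = 3,410; DTI = 3,410/8,800 = 38.8%.
Program A: score 773 ≥ 600; DTI 38.8% > 38%; employment 83 ≥ 12 mo → does not qualify.
Program B: score 773 ≥ 640; DTI 38.8% ≤ 45% → qualifies.
Program C: score 773 ≥ 720; DTI 38.8% > 36%; employment 83 ≥ 24 mo → does not qualify.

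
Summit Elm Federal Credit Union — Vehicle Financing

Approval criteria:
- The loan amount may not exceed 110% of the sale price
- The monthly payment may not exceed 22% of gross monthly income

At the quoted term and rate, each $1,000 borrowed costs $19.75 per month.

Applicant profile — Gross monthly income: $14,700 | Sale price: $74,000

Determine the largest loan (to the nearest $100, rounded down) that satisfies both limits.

Payment cap: 22% × $14,700 = $3,234/month.
At $19.75 per $1,000, that supports 3,234/19.75 × 1,000 ≈ $163,746 → $163,700.
LTV cap: 110% × $74,000 = $81,400 → $81,400.
Binding constraint: loan-to-value.

$81,400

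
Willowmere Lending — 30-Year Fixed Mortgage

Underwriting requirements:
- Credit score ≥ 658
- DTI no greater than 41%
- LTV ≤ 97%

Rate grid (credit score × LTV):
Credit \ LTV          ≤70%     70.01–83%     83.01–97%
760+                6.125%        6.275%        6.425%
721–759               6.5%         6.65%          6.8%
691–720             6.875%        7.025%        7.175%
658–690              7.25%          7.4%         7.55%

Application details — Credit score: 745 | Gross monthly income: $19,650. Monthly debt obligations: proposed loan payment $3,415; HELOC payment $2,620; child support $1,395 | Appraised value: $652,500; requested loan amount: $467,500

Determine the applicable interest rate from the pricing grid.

6.65%

Credit score 745 ≥ 658; Total monthly debts = (3,415 + 2,620 + 1,395) = 7,430. Debt-to-income = 7,430/19,650 = 37.8% — meets 41% limit
LTV = 467,500/652,500 = 71.6% ≤ 97%
Row: 745 falls in 721–759. Column: 71.6% falls in 70.01–83%. Rate = 6.65%.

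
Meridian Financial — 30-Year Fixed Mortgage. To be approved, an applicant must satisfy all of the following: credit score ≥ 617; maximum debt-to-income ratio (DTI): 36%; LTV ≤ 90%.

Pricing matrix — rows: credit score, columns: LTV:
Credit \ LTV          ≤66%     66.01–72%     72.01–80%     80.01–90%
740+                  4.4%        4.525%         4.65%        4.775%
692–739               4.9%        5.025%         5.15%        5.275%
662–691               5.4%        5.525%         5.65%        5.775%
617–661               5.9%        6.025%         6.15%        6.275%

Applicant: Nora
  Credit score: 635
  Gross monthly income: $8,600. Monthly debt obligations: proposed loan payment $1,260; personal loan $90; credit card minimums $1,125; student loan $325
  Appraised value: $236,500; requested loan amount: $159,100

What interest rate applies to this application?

6.025%

Credit score 635 ≥ 617; Total monthly debts = (1,260 + 90 + 1,125 + 325) = 2,800. Debt-to-income = 2,800/8,600 = 32.6% — meets 36% limit
LTV: 159,100 ÷ 236,500 = 67.3%, within 90% cap
Credit 635 → row 617–661; LTV 67.3% → column 66.01–72%. Grid cell → 6.025%.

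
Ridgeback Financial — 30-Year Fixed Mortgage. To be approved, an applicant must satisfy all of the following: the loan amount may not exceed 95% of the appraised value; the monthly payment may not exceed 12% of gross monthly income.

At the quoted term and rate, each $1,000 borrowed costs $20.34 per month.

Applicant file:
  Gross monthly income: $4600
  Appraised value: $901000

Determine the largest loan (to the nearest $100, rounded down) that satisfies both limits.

$27,100

Payment cap: 12% × $4,600 = $552/month.
At $20.34 per $1,000, that supports 552/20.34 × 1,000 ≈ $27,138 → $27,100.
LTV cap: 95% × $901,000 = $855,950 → $855,900.
Binding constraint: payment-to-income.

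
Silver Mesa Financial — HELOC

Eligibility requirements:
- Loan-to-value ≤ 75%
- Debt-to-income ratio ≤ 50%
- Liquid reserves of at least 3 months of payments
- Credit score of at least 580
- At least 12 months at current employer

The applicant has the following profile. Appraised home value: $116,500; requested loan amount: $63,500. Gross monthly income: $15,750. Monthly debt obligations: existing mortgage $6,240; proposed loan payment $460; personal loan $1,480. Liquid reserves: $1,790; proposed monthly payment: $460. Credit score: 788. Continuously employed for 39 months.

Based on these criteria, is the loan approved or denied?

LTV = 63,500/116,500 = 54.5% ≤ 75%
Total monthly debts = (6,240 + 460 + 1,480) = 8,180. DTI = 8,180/15,750 = 51.9% > 50%
Reserves: 1,790 ÷ 460 = 3.9 months (meets 3-month minimum)
Credit score 788 ≥ 580 (meets)
Employment 39 ≥ 12 months
Fails on DTI.

Denied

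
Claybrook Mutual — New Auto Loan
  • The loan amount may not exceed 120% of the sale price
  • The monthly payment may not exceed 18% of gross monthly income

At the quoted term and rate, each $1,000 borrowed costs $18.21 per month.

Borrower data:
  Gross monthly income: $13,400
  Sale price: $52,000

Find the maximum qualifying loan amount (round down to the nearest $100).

$62,400

Payment cap: 18% × $13,400 = $2,412/month.
At $18.21 per $1,000, that supports 2,412/18.21 × 1,000 ≈ $132,454 → $132,400.
LTV cap: 120% × $52,000 = $62,400 → $62,400.
Binding constraint: loan-to-value.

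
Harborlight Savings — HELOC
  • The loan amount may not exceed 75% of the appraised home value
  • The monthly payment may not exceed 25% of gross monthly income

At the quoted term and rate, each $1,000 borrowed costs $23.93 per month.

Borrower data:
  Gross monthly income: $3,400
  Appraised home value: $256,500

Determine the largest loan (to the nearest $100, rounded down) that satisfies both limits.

$35,500

Payment cap: 25% × $3,400 = $850/month.
At $23.93 per $1,000, that supports 850/23.93 × 1,000 ≈ $35,520 → $35,500.
LTV cap: 75% × $256,500 = $192,375 → $192,300.
Binding constraint: payment-to-income.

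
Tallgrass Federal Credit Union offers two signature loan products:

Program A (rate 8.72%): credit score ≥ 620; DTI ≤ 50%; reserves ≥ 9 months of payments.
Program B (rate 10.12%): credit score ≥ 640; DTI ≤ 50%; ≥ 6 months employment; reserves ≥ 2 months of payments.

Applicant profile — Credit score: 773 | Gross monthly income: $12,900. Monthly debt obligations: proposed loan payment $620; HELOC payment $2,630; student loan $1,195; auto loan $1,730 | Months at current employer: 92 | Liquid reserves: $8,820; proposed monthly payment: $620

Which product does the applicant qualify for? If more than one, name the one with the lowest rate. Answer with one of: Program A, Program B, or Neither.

Program A

Total debts = (620 + 2,630 + 1,195 + 1,730) = 6,175; DTI = 6,175/12,900 = 47.9%.
Reserves = 8,820/620 = 14.2 months.
Program A: score 773 ≥ 620; DTI 47.9% ≤ 50%; reserves 14.2 ≥ 9 mo → qualifies.
Program B: score 773 ≥ 640; DTI 47.9% ≤ 50%; employment 92 ≥ 6 mo; reserves 14.2 ≥ 2 mo → qualifies.
Qualifying: Program A, Program B. Lowest rate is 8.72% → Program A.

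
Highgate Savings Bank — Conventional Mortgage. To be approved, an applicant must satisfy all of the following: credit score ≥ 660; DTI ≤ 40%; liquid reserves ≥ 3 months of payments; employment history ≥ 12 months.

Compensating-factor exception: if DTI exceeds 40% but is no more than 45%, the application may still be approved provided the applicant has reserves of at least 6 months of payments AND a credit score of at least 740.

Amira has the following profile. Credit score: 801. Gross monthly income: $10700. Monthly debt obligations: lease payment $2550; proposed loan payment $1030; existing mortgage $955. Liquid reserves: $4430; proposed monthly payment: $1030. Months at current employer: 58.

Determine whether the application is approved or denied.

Credit score 801 ≥ 660 (meets base)
Total debts = (2,550 + 1,030 + 955) = 4,535. DTI: 4,535 ÷ 10,700 = 42.4%, over the 40% base limit.
Liquid reserves cover 4,430/1,030 = 4.3 months — ≥ 3 required
Employment 58 ≥ 12 months
42.4% falls in the override range (40%–45%), so the compensating-factor test applies.
Reserves 4.3 < 6 months; credit score 801 ≥ 740.
Compensating-factor requirement not fully met.

Denied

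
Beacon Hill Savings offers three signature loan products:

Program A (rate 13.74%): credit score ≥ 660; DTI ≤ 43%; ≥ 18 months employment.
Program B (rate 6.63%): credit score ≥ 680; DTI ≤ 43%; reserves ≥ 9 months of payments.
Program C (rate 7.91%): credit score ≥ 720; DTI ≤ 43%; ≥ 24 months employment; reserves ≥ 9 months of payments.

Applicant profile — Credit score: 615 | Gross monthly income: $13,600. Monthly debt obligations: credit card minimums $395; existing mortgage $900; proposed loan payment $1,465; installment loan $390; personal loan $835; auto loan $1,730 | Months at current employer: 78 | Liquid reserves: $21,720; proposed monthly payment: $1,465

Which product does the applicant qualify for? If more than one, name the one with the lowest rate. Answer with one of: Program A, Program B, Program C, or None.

None

Total debts = (395 + 900 + 1,465 + 390 + 835 + 1,730) = 5,715; DTI = 5,715/13,600 = 42%.
Reserves = 21,720/1,465 = 14.8 months.
Program A: score 615 < 660; DTI 42% ≤ 43%; employment 78 ≥ 18 mo → does not qualify.
Program B: score 615 < 680; DTI 42% ≤ 43%; reserves 14.8 ≥ 9 mo → does not qualify.
Program C: score 615 < 720; DTI 42% ≤ 43%; employment 78 ≥ 24 mo; reserves 14.8 ≥ 9 mo → does not qualify.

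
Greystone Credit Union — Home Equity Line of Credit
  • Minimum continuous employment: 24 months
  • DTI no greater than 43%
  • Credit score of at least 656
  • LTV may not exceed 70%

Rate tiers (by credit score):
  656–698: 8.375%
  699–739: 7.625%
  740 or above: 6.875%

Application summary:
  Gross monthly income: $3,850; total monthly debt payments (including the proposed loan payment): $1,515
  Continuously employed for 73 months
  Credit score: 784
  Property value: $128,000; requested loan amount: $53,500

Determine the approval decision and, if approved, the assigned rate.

Credit score 784 ≥ 656 (meets minimum)
Employment 73 ≥ 24 months
DTI: 1,515 ÷ 3,850 = 39.4%, within the 43% cap
LTV: 53,500 ÷ 128,000 = 41.8%, within 70% cap
All requirements met. Score 784 falls in the 740 or above tier → 6.875%.

Approved at 6.875%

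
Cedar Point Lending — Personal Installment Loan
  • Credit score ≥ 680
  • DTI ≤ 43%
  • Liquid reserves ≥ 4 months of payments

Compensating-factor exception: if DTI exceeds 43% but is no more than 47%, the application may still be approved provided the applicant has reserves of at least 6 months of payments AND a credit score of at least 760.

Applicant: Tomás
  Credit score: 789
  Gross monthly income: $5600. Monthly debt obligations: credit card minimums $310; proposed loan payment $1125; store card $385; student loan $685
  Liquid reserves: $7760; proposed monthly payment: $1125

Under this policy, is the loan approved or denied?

Approved

Credit score 789 ≥ 680 (meets base)
Total debts = (310 + 1,125 + 385 + 685) = 2,505. DTI = 2,505/5,600 = 44.7% > 43% — standard DTI limit exceeded.
Liquid reserves cover 7,760/1,125 = 6.9 months — ≥ 4 required
DTI 44.7% is within the 43%–47% exception band; checking compensating factors.
Override check — reserves: 6.9 mo (ok); score: 789 (ok).
Both compensating conditions met → exception applies.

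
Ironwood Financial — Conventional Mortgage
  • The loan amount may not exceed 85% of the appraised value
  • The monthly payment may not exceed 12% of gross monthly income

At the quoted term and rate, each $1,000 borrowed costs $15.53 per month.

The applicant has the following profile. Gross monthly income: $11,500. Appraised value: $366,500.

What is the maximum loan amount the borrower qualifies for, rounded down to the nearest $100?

$88,800

Payment cap: 12% × $11,500 = $1,380/month.
At $15.53 per $1,000, that supports 1,380/15.53 × 1,000 ≈ $88,860 → $88,800.
LTV cap: 85% × $366,500 = $311,525 → $311,500.
Binding constraint: payment-to-income.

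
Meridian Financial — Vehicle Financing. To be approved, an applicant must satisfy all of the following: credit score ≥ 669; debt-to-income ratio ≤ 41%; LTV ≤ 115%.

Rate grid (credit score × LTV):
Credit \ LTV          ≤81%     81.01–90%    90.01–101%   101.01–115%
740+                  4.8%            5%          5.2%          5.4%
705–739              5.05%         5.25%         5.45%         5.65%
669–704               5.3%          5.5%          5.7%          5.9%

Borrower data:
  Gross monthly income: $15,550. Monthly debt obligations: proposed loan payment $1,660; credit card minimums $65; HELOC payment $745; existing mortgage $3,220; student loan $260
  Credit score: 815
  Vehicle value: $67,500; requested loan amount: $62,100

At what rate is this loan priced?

Credit score 815 ≥ 669; Total monthly debts = (1,660 + 65 + 745 + 3,220 + 260) = 5,950. DTI: 5,950 ÷ 15,550 = 38.3%, within the 41% cap
LTV = 62,100/67,500 = 92% ≤ 115%
Credit 815 → row 740+; LTV 92% → column 90.01–101%. Grid cell → 5.2%.

5.2%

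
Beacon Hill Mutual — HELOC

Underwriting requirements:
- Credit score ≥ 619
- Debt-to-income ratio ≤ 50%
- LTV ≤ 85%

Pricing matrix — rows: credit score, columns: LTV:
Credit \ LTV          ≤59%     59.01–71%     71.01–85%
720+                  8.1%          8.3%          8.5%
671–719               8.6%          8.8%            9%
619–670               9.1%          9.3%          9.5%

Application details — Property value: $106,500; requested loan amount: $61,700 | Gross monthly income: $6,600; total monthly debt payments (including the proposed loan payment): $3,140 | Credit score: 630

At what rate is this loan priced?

9.1%

Credit score 630 ≥ 619; DTI = 3,140/6,600 = 47.6% ≤ 50%
Loan-to-value = 61,700/106,500 = 57.9% — pass (85% max)
Row: 630 falls in 619–670. Column: 57.9% falls in ≤59%. Rate = 9.1%.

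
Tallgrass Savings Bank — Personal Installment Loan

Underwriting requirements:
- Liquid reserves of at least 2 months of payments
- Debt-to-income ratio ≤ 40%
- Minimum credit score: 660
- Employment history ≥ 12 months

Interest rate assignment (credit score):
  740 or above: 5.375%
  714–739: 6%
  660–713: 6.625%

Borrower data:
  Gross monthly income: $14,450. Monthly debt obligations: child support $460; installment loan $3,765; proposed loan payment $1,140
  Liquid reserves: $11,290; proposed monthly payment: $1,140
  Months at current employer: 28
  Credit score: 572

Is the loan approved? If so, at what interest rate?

Denied

Credit score 572 < 660 (below minimum)
Employment 28 ≥ 12 months
Total monthly debts = (460 + 3,765 + 1,140) = 5,365. Debt-to-income = 5,365/14,450 = 37.1% — meets 40% limit
Liquid reserves cover 11,290/1,140 = 9.9 months — ≥ 2 required
Not all requirements met → denied.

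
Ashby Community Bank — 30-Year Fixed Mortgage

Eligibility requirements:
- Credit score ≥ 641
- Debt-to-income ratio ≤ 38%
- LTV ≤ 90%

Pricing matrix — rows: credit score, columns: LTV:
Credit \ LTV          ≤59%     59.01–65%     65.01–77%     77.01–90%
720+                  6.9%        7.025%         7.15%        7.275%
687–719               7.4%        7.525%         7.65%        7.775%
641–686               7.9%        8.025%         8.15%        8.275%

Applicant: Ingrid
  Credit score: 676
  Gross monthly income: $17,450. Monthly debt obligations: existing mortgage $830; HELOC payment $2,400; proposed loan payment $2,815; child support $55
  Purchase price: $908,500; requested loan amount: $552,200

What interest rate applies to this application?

Credit score 676 ≥ 641; Total monthly debts = (830 + 2,400 + 2,815 + 55) = 6,100. Debt-to-income = 6,100/17,450 = 35% — meets 38% limit
LTV: 552,200 ÷ 908,500 = 60.8%, within 90% cap
Credit 676 → row 641–686; LTV 60.8% → column 59.01–65%. Grid cell → 8.025%.

8.025%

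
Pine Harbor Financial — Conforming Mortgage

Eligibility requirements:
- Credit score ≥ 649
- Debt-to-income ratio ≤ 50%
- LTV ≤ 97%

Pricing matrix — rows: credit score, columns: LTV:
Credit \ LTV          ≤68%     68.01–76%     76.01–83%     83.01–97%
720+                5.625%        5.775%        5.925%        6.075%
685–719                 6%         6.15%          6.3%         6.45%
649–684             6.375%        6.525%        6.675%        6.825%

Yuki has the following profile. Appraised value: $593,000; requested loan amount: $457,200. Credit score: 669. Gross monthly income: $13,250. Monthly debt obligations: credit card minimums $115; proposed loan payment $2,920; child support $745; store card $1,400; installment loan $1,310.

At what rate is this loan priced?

6.675%

Credit score 669 ≥ 649; Total monthly debts = (115 + 2,920 + 745 + 1,400 + 1,310) = 6,490. DTI: 6,490 ÷ 13,250 = 49%, within the 50% cap
Loan-to-value = 457,200/593,000 = 77.1% — pass (97% max)
Score 669 is in the 649–684 band; LTV 77.1% is in the 76.01–83% band → 6.675%.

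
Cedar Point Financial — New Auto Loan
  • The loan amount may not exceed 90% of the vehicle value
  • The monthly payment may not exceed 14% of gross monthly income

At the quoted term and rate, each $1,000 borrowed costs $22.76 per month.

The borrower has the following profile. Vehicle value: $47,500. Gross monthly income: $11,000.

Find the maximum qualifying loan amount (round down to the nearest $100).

Payment cap: 14% × $11,000 = $1,540/month.
At $22.76 per $1,000, that supports 1,540/22.76 × 1,000 ≈ $67,662 → $67,600.
LTV cap: 90% × $47,500 = $42,750 → $42,700.
Binding constraint: loan-to-value.

$42,700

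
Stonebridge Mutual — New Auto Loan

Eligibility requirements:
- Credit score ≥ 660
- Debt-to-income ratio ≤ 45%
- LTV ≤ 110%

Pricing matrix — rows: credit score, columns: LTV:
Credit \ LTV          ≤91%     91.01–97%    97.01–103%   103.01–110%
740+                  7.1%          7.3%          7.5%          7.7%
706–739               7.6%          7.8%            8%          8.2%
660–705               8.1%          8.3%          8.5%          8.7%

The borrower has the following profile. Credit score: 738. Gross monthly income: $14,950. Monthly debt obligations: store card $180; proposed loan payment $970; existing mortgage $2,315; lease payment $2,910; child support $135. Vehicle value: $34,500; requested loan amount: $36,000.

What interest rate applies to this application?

Credit score 738 ≥ 660; Total monthly debts = (180 + 970 + 2,315 + 2,910 + 135) = 6,510. DTI = 6,510/14,950 = 43.5% ≤ 45%
Loan-to-value = 36,000/34,500 = 104.3% — pass (110% max)
Score 738 is in the 706–739 band; LTV 104.3% is in the 103.01–110% band → 8.2%.

8.2%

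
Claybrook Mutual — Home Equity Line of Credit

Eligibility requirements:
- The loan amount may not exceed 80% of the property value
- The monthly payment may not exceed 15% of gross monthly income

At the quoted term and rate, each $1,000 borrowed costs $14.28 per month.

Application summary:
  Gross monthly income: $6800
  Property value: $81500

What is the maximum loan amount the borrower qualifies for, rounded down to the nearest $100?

$65,200

Payment cap: 15% × $6,800 = $1,020/month.
At $14.28 per $1,000, that supports 1,020/14.28 × 1,000 ≈ $71,428 → $71,400.
LTV cap: 80% × $81,500 = $65,200 → $65,200.
Binding constraint: loan-to-value.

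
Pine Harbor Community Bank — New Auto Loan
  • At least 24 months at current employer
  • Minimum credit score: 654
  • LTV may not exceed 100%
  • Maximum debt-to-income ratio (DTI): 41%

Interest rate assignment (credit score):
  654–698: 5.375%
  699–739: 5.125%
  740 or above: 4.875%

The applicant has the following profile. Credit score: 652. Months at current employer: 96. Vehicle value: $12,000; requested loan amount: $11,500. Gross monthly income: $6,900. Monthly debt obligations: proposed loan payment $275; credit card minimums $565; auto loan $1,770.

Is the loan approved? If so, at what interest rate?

Denied

Credit score 652 < 654 (below minimum)
Employment 96 ≥ 24 months
Total monthly debts = (275 + 565 + 1,770) = 2,610. DTI = 2,610/6,900 = 37.8% ≤ 41%
LTV = 11,500/12,000 = 95.8% ≤ 100%
Not all requirements met → denied.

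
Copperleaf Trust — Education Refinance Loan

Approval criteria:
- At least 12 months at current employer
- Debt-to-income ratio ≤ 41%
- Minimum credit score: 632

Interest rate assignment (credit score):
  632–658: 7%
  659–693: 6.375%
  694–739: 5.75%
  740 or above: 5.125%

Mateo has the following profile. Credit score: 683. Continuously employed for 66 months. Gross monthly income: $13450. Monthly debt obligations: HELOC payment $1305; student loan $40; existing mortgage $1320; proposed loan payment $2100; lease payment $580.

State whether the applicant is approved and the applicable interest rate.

Approved at 6.375%

Credit score 683 ≥ 632 (meets minimum)
Total monthly debts = (1,305 + 40 + 1,320 + 2,100 + 580) = 5,345. DTI = 5,345/13,450 = 39.7% ≤ 41%
Employment 66 ≥ 12 months
All requirements met. Score 683 falls in the 659–693 tier → 6.375%.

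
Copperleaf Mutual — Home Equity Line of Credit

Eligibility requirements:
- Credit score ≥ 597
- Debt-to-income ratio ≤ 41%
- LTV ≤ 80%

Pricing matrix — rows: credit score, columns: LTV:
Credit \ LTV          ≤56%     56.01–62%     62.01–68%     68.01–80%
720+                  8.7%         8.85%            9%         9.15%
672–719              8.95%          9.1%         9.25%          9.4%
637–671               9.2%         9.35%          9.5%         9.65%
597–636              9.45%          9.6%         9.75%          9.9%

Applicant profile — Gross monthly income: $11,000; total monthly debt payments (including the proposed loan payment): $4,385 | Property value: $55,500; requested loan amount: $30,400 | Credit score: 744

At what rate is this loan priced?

Credit score 744 ≥ 597; DTI: 4,385 ÷ 11,000 = 39.9%, within the 41% cap
LTV = 30,400/55,500 = 54.8% ≤ 80%
Credit 744 → row 720+; LTV 54.8% → column ≤56%. Grid cell → 8.7%.

8.7%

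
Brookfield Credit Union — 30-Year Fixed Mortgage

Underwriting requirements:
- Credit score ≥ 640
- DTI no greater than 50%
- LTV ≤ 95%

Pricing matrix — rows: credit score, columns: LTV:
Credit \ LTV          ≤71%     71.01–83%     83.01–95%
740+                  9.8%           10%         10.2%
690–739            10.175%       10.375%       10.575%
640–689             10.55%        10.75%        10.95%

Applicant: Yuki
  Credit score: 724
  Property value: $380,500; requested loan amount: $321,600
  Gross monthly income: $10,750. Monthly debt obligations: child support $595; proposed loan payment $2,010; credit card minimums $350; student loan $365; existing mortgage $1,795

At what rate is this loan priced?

Credit score 724 ≥ 640; Total monthly debts = (595 + 2,010 + 350 + 365 + 1,795) = 5,115. DTI: 5,115 ÷ 10,750 = 47.6%, within the 50% cap
LTV = 321,600/380,500 = 84.5% ≤ 95%
Row: 724 falls in 690–739. Column: 84.5% falls in 83.01–95%. Rate = 10.575%.

10.575%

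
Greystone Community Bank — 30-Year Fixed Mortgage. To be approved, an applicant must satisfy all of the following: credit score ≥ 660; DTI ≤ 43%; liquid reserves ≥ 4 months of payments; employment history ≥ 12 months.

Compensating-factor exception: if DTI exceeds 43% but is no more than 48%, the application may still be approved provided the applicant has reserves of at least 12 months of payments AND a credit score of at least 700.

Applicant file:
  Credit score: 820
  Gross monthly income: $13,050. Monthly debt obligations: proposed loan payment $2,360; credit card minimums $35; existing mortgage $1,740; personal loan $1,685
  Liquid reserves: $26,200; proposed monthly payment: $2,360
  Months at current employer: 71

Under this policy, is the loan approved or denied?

Denied

Credit score 820 ≥ 660 (meets base)
Total debts = (2,360 + 35 + 1,740 + 1,685) = 5,820. DTI = 5,820/13,050 = 44.6% > 43% — standard DTI limit exceeded.
Reserves = 26,200/2,360 = 11.1 months ≥ 4
Employment 71 ≥ 12 months
DTI 44.6% is within the 43%–48% exception band; checking compensating factors.
Override check — reserves: 11.1 mo (short of 12); score: 820 (ok).
Override conditions not both satisfied; exception does not apply.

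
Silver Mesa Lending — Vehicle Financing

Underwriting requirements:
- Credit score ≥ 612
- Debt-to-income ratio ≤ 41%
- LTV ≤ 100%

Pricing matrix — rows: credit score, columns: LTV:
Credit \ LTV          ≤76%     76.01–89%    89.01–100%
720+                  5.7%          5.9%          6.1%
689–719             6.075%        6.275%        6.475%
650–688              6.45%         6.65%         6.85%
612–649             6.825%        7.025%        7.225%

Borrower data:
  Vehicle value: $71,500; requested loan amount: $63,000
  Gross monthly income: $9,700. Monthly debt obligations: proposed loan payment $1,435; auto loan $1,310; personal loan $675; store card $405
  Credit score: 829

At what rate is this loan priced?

Credit score 829 ≥ 612; Total monthly debts = (1,435 + 1,310 + 675 + 405) = 3,825. DTI: 3,825 ÷ 9,700 = 39.4%, within the 41% cap
Loan-to-value = 63,000/71,500 = 88.1% — pass (100% max)
Row: 829 falls in 720+. Column: 88.1% falls in 76.01–89%. Rate = 5.9%.

5.9%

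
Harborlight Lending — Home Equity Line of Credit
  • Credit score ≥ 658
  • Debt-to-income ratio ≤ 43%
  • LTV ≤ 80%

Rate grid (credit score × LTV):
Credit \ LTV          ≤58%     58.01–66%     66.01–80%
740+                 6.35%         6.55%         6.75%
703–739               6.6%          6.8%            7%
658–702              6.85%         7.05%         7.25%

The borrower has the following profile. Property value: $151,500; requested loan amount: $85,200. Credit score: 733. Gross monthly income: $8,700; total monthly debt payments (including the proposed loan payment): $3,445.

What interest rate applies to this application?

6.6%

Credit score 733 ≥ 658; Debt-to-income = 3,445/8,700 = 39.6% — meets 43% limit
LTV: 85,200 ÷ 151,500 = 56.2%, within 80% cap
Row: 733 falls in 703–739. Column: 56.2% falls in ≤58%. Rate = 6.6%.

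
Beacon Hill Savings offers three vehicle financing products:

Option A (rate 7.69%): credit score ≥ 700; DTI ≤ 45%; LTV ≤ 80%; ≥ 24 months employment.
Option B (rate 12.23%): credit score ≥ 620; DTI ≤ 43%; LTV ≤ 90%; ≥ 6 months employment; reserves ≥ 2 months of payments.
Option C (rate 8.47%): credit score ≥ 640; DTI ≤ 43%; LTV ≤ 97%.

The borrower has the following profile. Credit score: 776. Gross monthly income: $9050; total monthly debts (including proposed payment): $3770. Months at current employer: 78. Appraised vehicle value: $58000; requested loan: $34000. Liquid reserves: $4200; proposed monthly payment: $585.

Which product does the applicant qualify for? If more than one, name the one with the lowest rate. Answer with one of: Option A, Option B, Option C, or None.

DTI = 3,770/9,050 = 41.7%.
LTV = 34,000/58,000 = 58.6%.
Reserves = 4,200/585 = 7.2 months.
Option A: score 776 ≥ 700; DTI 41.7% ≤ 45%; LTV 58.6% ≤ 80%; employment 78 ≥ 24 mo → qualifies.
Option B: score 776 ≥ 620; DTI 41.7% ≤ 43%; LTV 58.6% ≤ 90%; employment 78 ≥ 6 mo; reserves 7.2 ≥ 2 mo → qualifies.
Option C: score 776 ≥ 640; DTI 41.7% ≤ 43%; LTV 58.6% ≤ 97% → qualifies.
Qualifying: Option A, Option B, Option C. Lowest rate is 7.69% → Option A.

Option A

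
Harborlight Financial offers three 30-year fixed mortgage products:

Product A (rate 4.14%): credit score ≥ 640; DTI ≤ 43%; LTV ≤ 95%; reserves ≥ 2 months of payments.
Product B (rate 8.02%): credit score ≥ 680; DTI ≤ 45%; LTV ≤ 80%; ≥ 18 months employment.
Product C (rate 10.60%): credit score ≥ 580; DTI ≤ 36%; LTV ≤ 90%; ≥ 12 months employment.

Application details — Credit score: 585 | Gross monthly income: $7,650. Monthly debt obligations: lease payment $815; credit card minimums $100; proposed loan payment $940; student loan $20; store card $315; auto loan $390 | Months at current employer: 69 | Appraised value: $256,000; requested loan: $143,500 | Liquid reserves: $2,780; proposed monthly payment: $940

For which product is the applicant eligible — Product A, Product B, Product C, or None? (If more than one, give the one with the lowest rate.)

Product C

Total debts = (815 + 100 + 940 + 20 + 315 + 390) = 2,580; DTI = 2,580/7,650 = 33.7%.
LTV = 143,500/256,000 = 56.1%.
Reserves = 2,780/940 = 3.0 months.
Product A: score 585 < 640; DTI 33.7% ≤ 43%; LTV 56.1% ≤ 95%; reserves 3.0 ≥ 2 mo → does not qualify.
Product B: score 585 < 680; DTI 33.7% ≤ 45%; LTV 56.1% ≤ 80%; employment 69 ≥ 18 mo → does not qualify.
Product C: score 585 ≥ 580; DTI 33.7% ≤ 36%; LTV 56.1% ≤ 90%; employment 69 ≥ 12 mo → qualifies.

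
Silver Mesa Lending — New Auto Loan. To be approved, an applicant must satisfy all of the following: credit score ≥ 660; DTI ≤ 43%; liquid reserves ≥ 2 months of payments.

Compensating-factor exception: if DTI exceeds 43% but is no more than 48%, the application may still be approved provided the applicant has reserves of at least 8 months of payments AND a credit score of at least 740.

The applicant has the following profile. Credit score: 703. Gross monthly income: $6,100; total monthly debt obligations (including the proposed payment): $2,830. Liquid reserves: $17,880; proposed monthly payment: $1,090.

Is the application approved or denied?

Denied

Credit score 703 ≥ 660 (meets base)
DTI = 2,830/6,100 = 46.4% > 43% — standard DTI limit exceeded.
Reserves = 17,880/1,090 = 16.4 months ≥ 2
DTI 46.4% is within the 43%–48% exception band; checking compensating factors.
Reserves 16.4 ≥ 8 months; credit score 703 < 740.
Override conditions not both satisfied; exception does not apply.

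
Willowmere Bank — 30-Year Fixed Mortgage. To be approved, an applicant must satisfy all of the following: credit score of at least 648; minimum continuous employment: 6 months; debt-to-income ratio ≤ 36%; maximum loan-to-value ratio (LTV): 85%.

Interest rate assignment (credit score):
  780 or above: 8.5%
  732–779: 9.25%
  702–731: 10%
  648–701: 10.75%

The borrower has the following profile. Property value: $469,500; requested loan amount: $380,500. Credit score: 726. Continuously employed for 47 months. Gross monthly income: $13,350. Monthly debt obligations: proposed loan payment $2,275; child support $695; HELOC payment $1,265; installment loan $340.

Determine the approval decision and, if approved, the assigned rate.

Approved at 10%

Credit score 726 ≥ 648 (meets minimum)
Loan-to-value = 380,500/469,500 = 81% — pass (85% max)
Total monthly debts = (2,275 + 695 + 1,265 + 340) = 4,575. DTI = 4,575/13,350 = 34.3% ≤ 36%
Employment 47 ≥ 6 months
All requirements met. Score 726 falls in the 702–731 tier → 10%.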